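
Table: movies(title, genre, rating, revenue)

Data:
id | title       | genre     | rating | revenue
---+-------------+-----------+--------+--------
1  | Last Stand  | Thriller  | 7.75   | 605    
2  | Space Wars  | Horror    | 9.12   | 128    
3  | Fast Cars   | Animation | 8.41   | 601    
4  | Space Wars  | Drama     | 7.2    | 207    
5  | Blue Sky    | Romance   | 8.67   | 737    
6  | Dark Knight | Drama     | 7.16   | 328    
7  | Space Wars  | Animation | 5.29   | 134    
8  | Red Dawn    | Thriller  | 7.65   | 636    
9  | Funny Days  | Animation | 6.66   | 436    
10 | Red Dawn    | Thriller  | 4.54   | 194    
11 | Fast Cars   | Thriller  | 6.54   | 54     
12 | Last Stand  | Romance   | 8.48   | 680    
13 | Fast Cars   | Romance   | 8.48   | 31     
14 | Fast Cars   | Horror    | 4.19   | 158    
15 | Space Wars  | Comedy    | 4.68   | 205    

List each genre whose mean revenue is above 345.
SELECT genre, AVG(revenue)
FROM movies
GROUP BY genre
HAVING AVG(revenue) > 345

Result:
  Animation: avg=390.33
  Romance: avg=482.67
  Thriller: avg=372.25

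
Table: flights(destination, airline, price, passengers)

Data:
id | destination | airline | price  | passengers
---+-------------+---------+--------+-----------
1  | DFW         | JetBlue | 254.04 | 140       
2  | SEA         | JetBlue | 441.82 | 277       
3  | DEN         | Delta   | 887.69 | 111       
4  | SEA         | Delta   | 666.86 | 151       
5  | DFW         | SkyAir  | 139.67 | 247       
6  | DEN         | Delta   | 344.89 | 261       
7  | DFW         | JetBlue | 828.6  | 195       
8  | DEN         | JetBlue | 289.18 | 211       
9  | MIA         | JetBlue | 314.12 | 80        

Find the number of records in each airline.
SELECT airline, COUNT(*) as count
FROM flights
GROUP BY airline

Result:
  Delta: 3
  JetBlue: 5
  SkyAir: 1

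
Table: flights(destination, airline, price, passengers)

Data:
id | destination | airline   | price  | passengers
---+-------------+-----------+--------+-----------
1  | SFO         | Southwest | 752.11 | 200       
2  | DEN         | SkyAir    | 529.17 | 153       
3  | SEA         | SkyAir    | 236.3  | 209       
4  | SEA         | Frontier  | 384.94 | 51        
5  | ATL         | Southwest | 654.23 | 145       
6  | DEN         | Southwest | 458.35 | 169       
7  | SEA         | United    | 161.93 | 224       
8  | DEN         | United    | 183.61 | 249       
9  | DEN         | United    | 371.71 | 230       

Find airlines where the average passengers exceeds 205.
SELECT airline, AVG(passengers)
FROM flights
GROUP BY airline
HAVING AVG(passengers) > 205

Result:
  United: avg=234.33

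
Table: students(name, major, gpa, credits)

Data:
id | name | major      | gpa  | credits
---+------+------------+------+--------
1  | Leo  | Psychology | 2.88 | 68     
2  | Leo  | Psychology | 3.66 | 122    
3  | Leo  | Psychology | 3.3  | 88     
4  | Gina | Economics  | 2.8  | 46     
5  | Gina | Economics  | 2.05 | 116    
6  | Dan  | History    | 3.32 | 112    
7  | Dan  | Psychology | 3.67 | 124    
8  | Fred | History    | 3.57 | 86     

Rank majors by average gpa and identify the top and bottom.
SELECT major, AVG(gpa)
FROM students
GROUP BY major
ORDER BY AVG(gpa)

All groups:
  Economics: 2.43
  Psychology: 3.38
  History: 3.45

Highest: History (3.45)
Lowest: Economics (2.43)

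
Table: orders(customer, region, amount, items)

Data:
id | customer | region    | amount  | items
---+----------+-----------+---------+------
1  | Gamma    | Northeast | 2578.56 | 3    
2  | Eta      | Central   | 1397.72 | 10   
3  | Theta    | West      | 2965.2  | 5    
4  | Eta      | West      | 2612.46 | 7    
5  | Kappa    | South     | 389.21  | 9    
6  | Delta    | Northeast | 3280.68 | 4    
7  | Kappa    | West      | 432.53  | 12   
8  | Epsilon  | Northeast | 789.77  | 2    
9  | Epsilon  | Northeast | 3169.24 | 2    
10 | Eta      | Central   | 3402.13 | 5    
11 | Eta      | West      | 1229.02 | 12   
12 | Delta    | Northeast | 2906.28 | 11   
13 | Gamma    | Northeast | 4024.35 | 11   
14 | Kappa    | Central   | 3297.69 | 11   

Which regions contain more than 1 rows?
SELECT region, COUNT(*) as cnt
FROM orders
GROUP BY region
HAVING COUNT(*) > 1

Result:
  Central: 3
  Northeast: 6
  West: 4

Note: HAVING filters groups after aggregation, WHERE filters rows before.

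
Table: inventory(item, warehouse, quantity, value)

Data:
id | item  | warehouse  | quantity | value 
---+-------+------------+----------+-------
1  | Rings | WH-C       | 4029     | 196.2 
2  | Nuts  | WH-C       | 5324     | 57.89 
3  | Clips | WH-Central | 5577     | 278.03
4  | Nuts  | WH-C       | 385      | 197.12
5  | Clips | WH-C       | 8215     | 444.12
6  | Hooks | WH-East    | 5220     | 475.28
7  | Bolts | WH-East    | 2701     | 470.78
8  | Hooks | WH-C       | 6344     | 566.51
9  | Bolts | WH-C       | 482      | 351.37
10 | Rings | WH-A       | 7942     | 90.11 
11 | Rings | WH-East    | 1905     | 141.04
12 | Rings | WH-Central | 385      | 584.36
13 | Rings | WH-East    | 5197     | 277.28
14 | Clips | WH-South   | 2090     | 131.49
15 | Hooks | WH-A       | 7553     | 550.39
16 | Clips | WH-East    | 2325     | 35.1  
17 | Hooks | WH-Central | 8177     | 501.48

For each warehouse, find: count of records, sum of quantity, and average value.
SELECT warehouse,
       COUNT(*) as cnt,
       SUM(quantity) as total_quantity,
       AVG(value) as avg_value
FROM inventory
GROUP BY warehouse

Result:
  WH-A: 2 records, 15495 total quantity, 320.25 avg value
  WH-C: 6 records, 24779 total quantity, 302.20 avg value
  WH-Central: 3 records, 14139 total quantity, 454.62 avg value
  WH-East: 5 records, 17348 total quantity, 279.90 avg value
  WH-South: 1 records, 2090 total quantity, 131.49 avg value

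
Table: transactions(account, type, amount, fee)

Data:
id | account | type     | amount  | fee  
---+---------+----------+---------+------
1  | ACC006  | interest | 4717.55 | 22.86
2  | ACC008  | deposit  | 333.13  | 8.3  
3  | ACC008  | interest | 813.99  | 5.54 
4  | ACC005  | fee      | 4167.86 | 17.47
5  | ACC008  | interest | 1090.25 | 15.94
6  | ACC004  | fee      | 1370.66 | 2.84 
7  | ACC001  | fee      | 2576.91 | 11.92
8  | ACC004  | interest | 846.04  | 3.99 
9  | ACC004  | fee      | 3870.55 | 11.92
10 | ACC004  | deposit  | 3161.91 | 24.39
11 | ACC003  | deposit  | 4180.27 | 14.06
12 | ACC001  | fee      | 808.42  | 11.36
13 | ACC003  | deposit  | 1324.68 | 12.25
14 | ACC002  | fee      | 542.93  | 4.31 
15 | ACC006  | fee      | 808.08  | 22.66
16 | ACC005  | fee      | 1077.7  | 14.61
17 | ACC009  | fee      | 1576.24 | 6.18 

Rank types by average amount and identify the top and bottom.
SELECT type, AVG(amount)
FROM transactions
GROUP BY type
ORDER BY AVG(amount)

All groups:
  fee: 1866.59
  interest: 1866.96
  deposit: 2250.00

Highest: deposit (2250.00)
Lowest: fee (1866.59)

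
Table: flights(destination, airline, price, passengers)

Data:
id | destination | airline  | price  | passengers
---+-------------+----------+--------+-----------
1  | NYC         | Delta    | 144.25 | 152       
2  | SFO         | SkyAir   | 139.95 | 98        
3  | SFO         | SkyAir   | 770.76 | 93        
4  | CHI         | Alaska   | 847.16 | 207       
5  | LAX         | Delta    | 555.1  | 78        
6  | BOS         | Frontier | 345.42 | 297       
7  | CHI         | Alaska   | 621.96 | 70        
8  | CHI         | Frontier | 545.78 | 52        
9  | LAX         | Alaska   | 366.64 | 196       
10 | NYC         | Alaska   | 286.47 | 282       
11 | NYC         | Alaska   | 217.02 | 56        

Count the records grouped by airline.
SELECT airline, COUNT(*) as count
FROM flights
GROUP BY airline

Result:
  Alaska: 5
  Delta: 2
  Frontier: 2
  SkyAir: 2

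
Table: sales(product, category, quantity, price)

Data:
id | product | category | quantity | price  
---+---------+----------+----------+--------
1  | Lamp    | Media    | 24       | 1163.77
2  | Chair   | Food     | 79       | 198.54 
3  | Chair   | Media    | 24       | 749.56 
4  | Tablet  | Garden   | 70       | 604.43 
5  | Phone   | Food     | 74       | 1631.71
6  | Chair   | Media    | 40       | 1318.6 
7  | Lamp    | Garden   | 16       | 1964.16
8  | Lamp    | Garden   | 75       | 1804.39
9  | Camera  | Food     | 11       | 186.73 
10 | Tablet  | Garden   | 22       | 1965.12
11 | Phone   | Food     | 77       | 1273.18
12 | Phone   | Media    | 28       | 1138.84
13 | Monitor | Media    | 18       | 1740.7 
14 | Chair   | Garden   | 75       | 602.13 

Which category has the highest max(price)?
SELECT category, MAX(price) as val
FROM sales
GROUP BY category
ORDER BY val DESC
LIMIT 1

Result: Garden with max(price) = 1965.12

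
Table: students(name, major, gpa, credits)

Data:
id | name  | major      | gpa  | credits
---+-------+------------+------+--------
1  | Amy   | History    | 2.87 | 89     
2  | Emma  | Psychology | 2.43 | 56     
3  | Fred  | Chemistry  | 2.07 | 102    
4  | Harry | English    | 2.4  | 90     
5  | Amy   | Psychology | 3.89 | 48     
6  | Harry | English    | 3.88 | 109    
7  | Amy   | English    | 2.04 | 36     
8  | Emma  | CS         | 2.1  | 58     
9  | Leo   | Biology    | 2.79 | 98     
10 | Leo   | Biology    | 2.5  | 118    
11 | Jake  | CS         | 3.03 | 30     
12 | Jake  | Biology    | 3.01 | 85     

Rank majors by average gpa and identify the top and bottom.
SELECT major, AVG(gpa)
FROM students
GROUP BY major
ORDER BY AVG(gpa)

All groups:
  Chemistry: 2.07
  CS: 2.57
  Biology: 2.77
  English: 2.77
  History: 2.87
  Psychology: 3.16

Highest: Psychology (3.16)
Lowest: Chemistry (2.07)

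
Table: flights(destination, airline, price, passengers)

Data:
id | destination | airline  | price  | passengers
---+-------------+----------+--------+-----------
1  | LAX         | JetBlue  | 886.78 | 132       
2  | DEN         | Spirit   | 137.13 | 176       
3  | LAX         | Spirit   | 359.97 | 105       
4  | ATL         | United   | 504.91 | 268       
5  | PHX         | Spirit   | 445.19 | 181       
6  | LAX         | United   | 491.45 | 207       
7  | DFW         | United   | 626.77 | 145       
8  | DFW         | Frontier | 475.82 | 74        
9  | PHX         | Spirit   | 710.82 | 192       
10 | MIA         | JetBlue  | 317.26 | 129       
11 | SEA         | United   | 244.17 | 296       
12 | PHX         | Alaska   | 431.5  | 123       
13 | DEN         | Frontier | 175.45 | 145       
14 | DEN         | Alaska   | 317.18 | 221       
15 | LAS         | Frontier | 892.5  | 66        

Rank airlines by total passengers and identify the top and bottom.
SELECT airline, SUM(passengers)
FROM flights
GROUP BY airline
ORDER BY SUM(passengers)

All groups:
  JetBlue: 261
  Frontier: 285
  Alaska: 344
  Spirit: 654
  United: 916

Highest: United (916)
Lowest: JetBlue (261)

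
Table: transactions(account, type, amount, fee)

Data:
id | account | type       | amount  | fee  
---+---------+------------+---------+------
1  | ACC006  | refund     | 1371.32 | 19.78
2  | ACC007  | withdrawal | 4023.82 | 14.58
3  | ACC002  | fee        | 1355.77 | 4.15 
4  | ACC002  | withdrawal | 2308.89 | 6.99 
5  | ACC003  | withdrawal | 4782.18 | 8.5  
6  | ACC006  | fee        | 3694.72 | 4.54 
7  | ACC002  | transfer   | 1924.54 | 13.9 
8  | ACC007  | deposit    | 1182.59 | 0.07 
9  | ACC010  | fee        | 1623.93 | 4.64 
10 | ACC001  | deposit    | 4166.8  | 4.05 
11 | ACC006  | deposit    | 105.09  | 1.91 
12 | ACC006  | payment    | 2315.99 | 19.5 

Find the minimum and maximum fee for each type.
SELECT type, MIN(fee), MAX(fee)
FROM transactions
GROUP BY type

Result:
  deposit: min=0.07, max=4.05
  fee: min=4.15, max=4.64
  payment: min=19.50, max=19.50
  refund: min=19.78, max=19.78
  transfer: min=13.90, max=13.90
  withdrawal: min=6.99, max=14.58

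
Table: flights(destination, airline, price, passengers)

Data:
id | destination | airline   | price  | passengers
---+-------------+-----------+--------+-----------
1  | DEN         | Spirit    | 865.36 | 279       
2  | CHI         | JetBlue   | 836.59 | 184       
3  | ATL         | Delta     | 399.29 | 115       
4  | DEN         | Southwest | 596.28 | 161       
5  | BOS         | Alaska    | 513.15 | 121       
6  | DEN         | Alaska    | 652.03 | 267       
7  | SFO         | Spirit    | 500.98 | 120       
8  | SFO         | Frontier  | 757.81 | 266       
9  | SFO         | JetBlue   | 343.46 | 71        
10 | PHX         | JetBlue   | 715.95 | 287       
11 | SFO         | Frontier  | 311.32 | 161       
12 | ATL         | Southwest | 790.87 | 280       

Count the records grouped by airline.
SELECT airline, COUNT(*) as count
FROM flights
GROUP BY airline

Result:
  Alaska: 2
  Delta: 1
  Frontier: 2
  JetBlue: 3
  Southwest: 2
  Spirit: 2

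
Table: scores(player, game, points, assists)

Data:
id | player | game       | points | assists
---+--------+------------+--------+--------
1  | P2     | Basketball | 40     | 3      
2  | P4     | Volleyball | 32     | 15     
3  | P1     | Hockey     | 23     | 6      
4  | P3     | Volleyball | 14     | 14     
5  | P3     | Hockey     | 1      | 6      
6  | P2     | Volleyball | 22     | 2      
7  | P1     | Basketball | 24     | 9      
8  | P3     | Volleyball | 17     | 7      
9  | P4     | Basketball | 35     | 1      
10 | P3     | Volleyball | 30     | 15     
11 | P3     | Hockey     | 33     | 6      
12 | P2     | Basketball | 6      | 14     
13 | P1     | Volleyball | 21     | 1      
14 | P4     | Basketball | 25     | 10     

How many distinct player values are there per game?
SELECT game, COUNT(DISTINCT player)
FROM scores
GROUP BY game

Result:
  Basketball: 3 distinct
  Hockey: 2 distinct
  Volleyball: 4 distinct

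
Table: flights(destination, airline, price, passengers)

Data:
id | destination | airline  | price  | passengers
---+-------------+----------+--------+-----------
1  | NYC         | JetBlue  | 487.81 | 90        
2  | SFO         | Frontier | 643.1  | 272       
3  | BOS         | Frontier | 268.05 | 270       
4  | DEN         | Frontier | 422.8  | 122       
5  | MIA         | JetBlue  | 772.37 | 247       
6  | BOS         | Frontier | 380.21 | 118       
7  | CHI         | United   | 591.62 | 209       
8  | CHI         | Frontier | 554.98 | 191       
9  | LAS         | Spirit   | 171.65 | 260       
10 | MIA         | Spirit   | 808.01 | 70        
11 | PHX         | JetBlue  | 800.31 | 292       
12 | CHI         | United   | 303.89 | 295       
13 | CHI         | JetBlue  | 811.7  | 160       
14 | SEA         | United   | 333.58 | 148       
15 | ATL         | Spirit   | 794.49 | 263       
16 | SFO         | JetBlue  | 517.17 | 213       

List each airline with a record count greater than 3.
SELECT airline, COUNT(*) as cnt
FROM flights
GROUP BY airline
HAVING COUNT(*) > 3

Result:
  Frontier: 5
  JetBlue: 5

Note: HAVING filters groups after aggregation, WHERE filters rows before.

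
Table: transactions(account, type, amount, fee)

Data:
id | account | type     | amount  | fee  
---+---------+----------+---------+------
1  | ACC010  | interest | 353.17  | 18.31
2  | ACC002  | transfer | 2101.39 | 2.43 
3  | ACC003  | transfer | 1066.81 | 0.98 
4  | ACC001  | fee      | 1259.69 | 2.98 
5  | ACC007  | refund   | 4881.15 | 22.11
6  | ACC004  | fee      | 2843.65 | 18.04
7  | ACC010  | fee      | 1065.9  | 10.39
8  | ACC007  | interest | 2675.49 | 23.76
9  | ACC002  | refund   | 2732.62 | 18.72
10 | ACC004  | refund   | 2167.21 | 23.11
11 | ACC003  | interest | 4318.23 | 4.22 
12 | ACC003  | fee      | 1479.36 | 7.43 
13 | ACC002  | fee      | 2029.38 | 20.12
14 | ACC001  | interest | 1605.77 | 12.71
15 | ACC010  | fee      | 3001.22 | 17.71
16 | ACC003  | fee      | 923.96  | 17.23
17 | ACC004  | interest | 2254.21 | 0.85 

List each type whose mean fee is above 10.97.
SELECT type, AVG(fee)
FROM transactions
GROUP BY type
HAVING AVG(fee) > 10.97

Result:
  fee: avg=13.41
  interest: avg=11.97
  refund: avg=21.31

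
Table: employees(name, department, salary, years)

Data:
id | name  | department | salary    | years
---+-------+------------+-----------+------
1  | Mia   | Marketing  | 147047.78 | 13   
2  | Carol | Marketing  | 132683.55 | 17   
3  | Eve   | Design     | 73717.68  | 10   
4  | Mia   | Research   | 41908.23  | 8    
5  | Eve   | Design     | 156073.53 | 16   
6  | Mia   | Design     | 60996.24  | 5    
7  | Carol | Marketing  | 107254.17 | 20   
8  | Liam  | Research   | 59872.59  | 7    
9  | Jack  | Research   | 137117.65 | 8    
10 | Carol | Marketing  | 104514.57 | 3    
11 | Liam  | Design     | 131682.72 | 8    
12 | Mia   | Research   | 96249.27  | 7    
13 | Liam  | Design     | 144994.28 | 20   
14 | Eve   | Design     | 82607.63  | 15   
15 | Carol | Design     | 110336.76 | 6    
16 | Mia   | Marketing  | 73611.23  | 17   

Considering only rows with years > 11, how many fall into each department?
SELECT department, COUNT(*)
FROM employees
WHERE years > 11
GROUP BY department

Note: WHERE filters rows before grouping.

Result:
  Design: 3
  Marketing: 4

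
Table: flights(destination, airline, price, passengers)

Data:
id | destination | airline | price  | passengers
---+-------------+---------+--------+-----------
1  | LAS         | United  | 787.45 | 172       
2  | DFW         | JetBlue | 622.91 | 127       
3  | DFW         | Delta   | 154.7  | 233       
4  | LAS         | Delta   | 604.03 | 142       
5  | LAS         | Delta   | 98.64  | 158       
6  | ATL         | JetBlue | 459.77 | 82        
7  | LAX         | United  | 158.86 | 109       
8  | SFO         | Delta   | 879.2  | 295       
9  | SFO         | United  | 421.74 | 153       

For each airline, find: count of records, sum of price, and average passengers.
SELECT airline,
       COUNT(*) as cnt,
       SUM(price) as total_price,
       AVG(passengers) as avg_passengers
FROM flights
GROUP BY airline

Result:
  Delta: 4 records, 1736.57 total price, 207.00 avg passengers
  JetBlue: 2 records, 1082.68 total price, 104.50 avg passengers
  United: 3 records, 1368.05 total price, 144.67 avg passengers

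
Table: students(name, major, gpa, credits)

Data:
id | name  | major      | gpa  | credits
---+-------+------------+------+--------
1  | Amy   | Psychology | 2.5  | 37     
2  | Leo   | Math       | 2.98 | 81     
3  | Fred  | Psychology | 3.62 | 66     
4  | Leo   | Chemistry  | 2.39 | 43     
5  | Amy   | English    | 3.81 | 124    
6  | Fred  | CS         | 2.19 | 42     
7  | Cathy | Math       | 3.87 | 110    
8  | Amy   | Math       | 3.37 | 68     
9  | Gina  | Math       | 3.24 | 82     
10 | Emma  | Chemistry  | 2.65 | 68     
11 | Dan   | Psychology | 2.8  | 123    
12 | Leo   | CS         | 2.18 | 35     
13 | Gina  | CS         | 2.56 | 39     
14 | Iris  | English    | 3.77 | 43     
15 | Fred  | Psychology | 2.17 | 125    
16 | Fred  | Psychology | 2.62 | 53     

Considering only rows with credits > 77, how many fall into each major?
SELECT major, COUNT(*)
FROM students
WHERE credits > 77
GROUP BY major

Note: WHERE filters rows before grouping.

Result:
  English: 1
  Math: 3
  Psychology: 2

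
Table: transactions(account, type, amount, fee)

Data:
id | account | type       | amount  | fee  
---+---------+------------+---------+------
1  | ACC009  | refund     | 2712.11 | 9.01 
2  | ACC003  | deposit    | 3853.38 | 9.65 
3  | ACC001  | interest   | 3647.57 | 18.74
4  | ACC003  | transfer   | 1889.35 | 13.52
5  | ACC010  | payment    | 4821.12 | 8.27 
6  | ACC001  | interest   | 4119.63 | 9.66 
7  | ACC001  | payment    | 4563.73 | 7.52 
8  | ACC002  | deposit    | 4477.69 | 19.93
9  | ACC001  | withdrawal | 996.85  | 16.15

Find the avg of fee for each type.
SELECT type, AVG(fee) as result
FROM transactions
GROUP BY type

Result:
  deposit: 14.79
  interest: 14.20
  payment: 7.90
  refund: 9.01
  transfer: 13.52
  withdrawal: 16.15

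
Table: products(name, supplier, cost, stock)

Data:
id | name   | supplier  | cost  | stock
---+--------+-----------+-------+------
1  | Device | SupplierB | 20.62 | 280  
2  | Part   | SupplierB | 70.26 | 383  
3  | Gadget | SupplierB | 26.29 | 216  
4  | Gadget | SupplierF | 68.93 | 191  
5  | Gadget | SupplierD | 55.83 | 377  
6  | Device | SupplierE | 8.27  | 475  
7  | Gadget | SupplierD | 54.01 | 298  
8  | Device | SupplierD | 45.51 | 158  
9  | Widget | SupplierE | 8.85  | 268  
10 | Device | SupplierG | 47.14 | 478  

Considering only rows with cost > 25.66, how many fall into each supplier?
SELECT supplier, COUNT(*)
FROM products
WHERE cost > 25.66
GROUP BY supplier

Note: WHERE filters rows before grouping.

Result:
  SupplierB: 2
  SupplierD: 3
  SupplierF: 1
  SupplierG: 1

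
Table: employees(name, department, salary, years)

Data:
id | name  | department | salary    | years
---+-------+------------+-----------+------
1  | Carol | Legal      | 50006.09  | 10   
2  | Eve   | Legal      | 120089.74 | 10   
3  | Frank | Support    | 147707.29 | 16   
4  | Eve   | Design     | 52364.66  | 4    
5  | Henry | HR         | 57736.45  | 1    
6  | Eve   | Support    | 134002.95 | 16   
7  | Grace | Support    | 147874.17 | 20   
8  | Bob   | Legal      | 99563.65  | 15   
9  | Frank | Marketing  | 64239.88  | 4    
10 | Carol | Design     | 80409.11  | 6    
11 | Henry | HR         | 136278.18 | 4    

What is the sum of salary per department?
SELECT department, SUM(salary) as result
FROM employees
GROUP BY department

Result:
  Design: 132773.77
  HR: 194014.63
  Legal: 269659.48
  Marketing: 64239.88
  Support: 429584.41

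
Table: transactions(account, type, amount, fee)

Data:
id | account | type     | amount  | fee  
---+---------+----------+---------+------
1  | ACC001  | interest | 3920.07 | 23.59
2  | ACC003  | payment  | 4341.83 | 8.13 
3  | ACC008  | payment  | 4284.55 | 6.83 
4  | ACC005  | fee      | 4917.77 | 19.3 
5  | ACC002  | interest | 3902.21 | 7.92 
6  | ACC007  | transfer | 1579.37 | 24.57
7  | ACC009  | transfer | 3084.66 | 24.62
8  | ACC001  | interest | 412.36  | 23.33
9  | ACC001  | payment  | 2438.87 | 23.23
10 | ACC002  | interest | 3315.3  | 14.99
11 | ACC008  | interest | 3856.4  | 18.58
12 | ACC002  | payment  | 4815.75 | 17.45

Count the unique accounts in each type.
SELECT type, COUNT(DISTINCT account)
FROM transactions
GROUP BY type

Result:
  fee: 1 distinct
  interest: 3 distinct
  payment: 4 distinct
  transfer: 2 distinct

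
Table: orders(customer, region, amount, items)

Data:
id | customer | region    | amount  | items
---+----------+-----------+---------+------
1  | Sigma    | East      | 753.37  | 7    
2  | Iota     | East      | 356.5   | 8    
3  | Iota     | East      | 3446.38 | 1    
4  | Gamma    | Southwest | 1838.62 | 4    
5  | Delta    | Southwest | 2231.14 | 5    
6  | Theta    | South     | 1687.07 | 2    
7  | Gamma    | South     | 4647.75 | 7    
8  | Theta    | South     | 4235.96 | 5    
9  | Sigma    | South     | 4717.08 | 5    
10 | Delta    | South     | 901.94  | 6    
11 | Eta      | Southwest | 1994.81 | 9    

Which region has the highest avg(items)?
SELECT region, AVG(items) as val
FROM orders
GROUP BY region
ORDER BY val DESC
LIMIT 1

Result: Southwest with avg(items) = 6.00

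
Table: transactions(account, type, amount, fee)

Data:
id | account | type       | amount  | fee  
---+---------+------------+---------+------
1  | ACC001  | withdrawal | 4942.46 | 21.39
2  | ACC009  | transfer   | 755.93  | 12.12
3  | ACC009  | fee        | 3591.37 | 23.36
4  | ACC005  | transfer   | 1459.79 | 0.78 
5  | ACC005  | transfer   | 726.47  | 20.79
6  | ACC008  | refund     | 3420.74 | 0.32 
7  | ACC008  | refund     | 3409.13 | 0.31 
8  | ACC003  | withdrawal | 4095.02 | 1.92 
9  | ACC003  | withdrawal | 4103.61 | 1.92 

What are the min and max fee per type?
SELECT type, MIN(fee), MAX(fee)
FROM transactions
GROUP BY type

Result:
  fee: min=23.36, max=23.36
  refund: min=0.31, max=0.32
  transfer: min=0.78, max=20.79
  withdrawal: min=1.92, max=21.39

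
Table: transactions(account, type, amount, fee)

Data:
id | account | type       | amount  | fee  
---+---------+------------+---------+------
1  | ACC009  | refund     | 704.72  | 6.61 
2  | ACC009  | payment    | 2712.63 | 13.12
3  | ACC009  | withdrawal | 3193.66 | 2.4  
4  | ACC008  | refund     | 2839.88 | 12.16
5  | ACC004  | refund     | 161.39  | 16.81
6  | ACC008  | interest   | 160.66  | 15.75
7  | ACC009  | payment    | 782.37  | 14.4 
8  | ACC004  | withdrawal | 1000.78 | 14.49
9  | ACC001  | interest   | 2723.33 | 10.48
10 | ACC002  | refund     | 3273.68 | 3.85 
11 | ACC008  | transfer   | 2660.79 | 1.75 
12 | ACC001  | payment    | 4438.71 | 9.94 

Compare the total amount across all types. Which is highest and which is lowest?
SELECT type, SUM(amount)
FROM transactions
GROUP BY type
ORDER BY SUM(amount)

All groups:
  transfer: 2660.79
  interest: 2883.99
  withdrawal: 4194.44
  refund: 6979.67
  payment: 7933.71

Highest: payment (7933.71)
Lowest: transfer (2660.79)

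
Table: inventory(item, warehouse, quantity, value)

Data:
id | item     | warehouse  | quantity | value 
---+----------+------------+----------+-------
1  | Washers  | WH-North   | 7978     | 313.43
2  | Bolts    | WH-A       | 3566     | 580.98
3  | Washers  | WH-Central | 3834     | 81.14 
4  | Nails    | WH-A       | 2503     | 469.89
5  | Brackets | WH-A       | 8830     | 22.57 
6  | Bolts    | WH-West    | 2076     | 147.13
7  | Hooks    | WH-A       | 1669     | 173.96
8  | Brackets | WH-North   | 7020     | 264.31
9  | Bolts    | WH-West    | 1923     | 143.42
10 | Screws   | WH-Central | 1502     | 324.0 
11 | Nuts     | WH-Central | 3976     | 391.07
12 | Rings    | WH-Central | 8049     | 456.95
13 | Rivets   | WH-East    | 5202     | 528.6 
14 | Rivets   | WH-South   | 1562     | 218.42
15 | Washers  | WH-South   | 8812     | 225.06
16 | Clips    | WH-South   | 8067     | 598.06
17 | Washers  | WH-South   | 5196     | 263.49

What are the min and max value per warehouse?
SELECT warehouse, MIN(value), MAX(value)
FROM inventory
GROUP BY warehouse

Result:
  WH-A: min=22.57, max=580.98
  WH-Central: min=81.14, max=456.95
  WH-East: min=528.60, max=528.60
  WH-North: min=264.31, max=313.43
  WH-South: min=218.42, max=598.06
  WH-West: min=143.42, max=147.13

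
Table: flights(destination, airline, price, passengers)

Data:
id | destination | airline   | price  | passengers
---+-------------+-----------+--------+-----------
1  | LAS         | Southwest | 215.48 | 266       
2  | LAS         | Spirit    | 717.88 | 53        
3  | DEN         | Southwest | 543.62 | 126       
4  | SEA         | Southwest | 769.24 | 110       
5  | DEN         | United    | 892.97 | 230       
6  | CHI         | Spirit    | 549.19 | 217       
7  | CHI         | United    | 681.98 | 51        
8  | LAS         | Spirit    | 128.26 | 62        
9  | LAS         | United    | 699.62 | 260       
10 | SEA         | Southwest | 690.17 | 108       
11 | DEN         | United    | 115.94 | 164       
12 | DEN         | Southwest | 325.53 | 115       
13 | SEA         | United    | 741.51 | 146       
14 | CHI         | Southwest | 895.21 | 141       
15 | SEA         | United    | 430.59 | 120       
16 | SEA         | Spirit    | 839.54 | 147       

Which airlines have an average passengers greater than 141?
SELECT airline, AVG(passengers)
FROM flights
GROUP BY airline
HAVING AVG(passengers) > 141

Result:
  Southwest: avg=144.33
  United: avg=161.83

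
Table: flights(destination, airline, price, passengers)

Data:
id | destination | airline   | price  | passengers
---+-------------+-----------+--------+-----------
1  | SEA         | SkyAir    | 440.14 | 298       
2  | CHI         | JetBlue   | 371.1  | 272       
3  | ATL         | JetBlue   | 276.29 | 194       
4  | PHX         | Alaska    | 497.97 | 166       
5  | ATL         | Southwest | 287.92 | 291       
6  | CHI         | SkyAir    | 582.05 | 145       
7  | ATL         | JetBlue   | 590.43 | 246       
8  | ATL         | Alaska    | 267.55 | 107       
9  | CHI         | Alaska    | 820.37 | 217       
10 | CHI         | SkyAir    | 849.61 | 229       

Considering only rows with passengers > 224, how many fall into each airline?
SELECT airline, COUNT(*)
FROM flights
WHERE passengers > 224
GROUP BY airline

Note: WHERE filters rows before grouping.

Result:
  JetBlue: 2
  SkyAir: 2
  Southwest: 1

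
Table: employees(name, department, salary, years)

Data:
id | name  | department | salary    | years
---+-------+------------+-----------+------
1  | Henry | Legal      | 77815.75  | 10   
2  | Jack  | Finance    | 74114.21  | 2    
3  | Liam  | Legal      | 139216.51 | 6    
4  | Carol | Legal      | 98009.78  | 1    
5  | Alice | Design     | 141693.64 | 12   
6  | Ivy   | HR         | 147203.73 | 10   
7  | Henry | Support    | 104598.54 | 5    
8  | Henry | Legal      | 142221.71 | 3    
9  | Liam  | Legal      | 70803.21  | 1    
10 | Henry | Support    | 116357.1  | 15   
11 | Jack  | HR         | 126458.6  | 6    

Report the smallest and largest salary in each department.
SELECT department, MIN(salary), MAX(salary)
FROM employees
GROUP BY department

Result:
  Design: min=141693.64, max=141693.64
  Finance: min=74114.21, max=74114.21
  HR: min=126458.60, max=147203.73
  Legal: min=70803.21, max=142221.71
  Support: min=104598.54, max=116357.10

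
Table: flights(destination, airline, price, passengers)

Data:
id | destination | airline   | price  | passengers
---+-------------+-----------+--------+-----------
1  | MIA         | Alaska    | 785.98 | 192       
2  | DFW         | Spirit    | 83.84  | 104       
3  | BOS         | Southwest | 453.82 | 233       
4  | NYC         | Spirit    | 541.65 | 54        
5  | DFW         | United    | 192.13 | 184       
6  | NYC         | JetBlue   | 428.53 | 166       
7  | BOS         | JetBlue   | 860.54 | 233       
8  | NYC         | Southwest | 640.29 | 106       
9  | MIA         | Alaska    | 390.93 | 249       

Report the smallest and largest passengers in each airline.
SELECT airline, MIN(passengers), MAX(passengers)
FROM flights
GROUP BY airline

Result:
  Alaska: min=192, max=249
  JetBlue: min=166, max=233
  Southwest: min=106, max=233
  Spirit: min=54, max=104
  United: min=184, max=184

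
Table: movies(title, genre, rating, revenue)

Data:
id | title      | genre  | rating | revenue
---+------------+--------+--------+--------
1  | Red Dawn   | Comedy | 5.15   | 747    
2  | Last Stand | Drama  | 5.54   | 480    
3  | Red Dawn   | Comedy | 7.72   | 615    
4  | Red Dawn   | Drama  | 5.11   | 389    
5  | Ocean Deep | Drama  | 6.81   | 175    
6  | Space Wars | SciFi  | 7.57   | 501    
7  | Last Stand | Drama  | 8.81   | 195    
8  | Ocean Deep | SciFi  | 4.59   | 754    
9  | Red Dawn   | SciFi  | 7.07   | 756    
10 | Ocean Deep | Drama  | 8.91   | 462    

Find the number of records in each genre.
SELECT genre, COUNT(*) as count
FROM movies
GROUP BY genre

Result:
  Comedy: 2
  Drama: 5
  SciFi: 3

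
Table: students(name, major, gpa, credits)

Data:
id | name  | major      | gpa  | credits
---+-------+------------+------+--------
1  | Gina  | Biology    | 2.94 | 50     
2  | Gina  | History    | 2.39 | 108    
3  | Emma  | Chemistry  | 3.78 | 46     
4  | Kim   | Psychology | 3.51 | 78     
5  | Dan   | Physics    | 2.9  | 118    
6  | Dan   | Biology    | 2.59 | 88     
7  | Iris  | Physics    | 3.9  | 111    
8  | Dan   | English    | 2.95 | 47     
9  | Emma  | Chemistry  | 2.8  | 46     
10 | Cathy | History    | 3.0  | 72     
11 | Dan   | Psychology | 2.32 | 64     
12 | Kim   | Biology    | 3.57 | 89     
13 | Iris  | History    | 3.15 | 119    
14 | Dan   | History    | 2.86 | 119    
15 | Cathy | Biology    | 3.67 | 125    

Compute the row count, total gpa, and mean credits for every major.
SELECT major,
       COUNT(*) as cnt,
       SUM(gpa) as total_gpa,
       AVG(credits) as avg_credits
FROM students
GROUP BY major

Result:
  Biology: 4 records, 12.77 total gpa, 88.00 avg credits
  Chemistry: 2 records, 6.58 total gpa, 46.00 avg credits
  English: 1 records, 2.95 total gpa, 47.00 avg credits
  History: 4 records, 11.40 total gpa, 104.50 avg credits
  Physics: 2 records, 6.80 total gpa, 114.50 avg credits
  Psychology: 2 records, 5.83 total gpa, 71.00 avg credits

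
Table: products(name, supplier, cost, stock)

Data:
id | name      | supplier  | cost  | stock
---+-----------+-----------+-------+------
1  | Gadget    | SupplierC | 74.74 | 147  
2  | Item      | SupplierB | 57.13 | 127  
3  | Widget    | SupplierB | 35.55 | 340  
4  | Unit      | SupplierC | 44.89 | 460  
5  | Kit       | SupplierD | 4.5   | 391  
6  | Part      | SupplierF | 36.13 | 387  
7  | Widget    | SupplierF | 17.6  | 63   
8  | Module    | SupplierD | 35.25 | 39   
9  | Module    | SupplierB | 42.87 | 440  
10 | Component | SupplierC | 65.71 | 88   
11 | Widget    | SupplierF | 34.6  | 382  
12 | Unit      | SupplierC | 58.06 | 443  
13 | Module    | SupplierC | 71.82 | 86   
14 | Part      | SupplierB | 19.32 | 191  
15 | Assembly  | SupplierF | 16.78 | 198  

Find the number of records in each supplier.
SELECT supplier, COUNT(*) as count
FROM products
GROUP BY supplier

Result:
  SupplierB: 4
  SupplierC: 5
  SupplierD: 2
  SupplierF: 4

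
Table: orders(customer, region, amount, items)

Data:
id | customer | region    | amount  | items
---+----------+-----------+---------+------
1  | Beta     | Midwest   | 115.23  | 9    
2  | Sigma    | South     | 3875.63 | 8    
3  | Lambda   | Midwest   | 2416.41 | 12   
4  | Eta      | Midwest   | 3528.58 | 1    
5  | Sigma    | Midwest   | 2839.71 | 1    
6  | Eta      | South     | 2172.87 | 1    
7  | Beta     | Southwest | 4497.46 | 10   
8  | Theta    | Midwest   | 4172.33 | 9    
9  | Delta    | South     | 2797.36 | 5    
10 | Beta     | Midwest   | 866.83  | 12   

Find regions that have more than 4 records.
SELECT region, COUNT(*) as cnt
FROM orders
GROUP BY region
HAVING COUNT(*) > 4

Result:
  Midwest: 6

Note: HAVING filters groups after aggregation, WHERE filters rows before.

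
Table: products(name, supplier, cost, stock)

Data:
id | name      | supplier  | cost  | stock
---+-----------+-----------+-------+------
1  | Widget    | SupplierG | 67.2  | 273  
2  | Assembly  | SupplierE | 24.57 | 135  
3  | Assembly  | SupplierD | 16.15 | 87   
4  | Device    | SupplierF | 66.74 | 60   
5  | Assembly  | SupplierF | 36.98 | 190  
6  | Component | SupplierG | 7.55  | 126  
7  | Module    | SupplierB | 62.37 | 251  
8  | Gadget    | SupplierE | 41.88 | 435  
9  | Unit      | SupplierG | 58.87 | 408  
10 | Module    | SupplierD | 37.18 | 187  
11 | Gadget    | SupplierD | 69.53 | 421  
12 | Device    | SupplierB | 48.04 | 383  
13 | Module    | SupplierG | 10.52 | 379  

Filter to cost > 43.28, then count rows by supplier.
SELECT supplier, COUNT(*)
FROM products
WHERE cost > 43.28
GROUP BY supplier

Note: WHERE filters rows before grouping.

Result:
  SupplierB: 2
  SupplierD: 1
  SupplierF: 1
  SupplierG: 2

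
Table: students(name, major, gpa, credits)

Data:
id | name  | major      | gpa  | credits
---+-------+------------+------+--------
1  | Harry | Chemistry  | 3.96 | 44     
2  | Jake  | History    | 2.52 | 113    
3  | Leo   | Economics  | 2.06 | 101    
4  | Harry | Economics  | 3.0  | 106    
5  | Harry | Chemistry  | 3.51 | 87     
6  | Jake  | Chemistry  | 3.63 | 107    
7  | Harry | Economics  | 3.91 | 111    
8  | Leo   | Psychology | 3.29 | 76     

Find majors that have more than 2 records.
SELECT major, COUNT(*) as cnt
FROM students
GROUP BY major
HAVING COUNT(*) > 2

Result:
  Chemistry: 3
  Economics: 3

Note: HAVING filters groups after aggregation, WHERE filters rows before.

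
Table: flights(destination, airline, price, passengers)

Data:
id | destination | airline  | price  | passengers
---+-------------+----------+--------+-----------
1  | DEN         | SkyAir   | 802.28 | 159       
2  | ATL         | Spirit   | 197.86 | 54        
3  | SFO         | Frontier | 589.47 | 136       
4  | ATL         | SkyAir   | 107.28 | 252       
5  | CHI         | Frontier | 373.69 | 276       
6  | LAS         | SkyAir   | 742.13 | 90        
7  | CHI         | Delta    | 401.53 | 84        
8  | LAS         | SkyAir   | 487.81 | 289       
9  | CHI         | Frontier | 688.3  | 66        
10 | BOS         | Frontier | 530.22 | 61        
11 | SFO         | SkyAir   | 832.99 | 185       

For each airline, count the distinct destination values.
SELECT airline, COUNT(DISTINCT destination)
FROM flights
GROUP BY airline

Result:
  Delta: 1 distinct
  Frontier: 3 distinct
  SkyAir: 4 distinct
  Spirit: 1 distinct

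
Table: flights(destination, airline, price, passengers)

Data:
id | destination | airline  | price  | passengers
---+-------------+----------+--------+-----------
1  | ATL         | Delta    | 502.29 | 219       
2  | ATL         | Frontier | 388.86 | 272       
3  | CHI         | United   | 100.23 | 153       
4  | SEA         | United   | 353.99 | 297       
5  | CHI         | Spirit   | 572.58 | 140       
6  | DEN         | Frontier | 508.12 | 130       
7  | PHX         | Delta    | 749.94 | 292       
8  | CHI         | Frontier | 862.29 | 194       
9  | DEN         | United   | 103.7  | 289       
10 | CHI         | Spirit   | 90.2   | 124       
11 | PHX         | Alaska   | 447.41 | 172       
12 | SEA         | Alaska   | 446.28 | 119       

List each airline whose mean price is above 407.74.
SELECT airline, AVG(price)
FROM flights
GROUP BY airline
HAVING AVG(price) > 407.74

Result:
  Alaska: avg=446.85
  Delta: avg=626.12
  Frontier: avg=586.42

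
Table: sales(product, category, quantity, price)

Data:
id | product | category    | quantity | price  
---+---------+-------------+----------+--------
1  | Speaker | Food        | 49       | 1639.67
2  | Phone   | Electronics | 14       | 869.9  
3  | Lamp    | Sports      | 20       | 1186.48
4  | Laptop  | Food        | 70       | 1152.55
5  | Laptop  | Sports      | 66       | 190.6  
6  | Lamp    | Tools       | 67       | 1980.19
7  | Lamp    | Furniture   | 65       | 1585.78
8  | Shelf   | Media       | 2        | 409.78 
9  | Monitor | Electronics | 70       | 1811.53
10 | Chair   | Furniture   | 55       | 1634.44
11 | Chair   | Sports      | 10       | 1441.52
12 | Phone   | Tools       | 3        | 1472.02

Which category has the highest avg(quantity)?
SELECT category, AVG(quantity) as val
FROM sales
GROUP BY category
ORDER BY val DESC
LIMIT 1

Result: Furniture with avg(quantity) = 60.00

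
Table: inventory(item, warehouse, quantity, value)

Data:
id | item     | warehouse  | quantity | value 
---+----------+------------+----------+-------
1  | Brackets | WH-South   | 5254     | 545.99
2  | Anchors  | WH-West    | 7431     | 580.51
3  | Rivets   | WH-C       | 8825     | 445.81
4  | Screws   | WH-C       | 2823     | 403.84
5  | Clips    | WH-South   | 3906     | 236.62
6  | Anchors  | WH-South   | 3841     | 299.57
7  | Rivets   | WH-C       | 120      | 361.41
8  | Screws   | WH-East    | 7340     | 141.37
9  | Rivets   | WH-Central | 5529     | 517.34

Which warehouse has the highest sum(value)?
SELECT warehouse, SUM(value) as val
FROM inventory
GROUP BY warehouse
ORDER BY val DESC
LIMIT 1

Result: WH-C with sum(value) = 1211.06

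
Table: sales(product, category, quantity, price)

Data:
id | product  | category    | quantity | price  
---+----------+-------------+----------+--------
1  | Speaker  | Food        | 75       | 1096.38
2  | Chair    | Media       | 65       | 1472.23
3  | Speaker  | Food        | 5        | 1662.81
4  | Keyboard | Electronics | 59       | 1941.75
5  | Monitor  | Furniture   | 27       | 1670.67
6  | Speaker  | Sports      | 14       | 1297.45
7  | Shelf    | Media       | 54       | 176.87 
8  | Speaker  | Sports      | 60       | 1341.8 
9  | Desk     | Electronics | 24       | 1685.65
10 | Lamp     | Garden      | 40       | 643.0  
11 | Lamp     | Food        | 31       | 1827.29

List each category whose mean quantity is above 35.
SELECT category, AVG(quantity)
FROM sales
GROUP BY category
HAVING AVG(quantity) > 35

Result:
  Electronics: avg=41.50
  Food: avg=37.00
  Garden: avg=40.00
  Media: avg=59.50
  Sports: avg=37.00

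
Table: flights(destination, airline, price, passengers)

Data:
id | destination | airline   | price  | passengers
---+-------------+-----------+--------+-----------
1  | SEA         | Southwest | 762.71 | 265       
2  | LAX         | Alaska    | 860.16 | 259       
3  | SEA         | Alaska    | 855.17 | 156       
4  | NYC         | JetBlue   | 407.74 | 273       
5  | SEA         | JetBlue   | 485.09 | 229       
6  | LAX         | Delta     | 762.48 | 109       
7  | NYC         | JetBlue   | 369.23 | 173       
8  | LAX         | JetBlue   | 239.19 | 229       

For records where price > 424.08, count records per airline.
SELECT airline, COUNT(*)
FROM flights
WHERE price > 424.08
GROUP BY airline

Note: WHERE filters rows before grouping.

Result:
  Alaska: 2
  Delta: 1
  JetBlue: 1
  Southwest: 1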